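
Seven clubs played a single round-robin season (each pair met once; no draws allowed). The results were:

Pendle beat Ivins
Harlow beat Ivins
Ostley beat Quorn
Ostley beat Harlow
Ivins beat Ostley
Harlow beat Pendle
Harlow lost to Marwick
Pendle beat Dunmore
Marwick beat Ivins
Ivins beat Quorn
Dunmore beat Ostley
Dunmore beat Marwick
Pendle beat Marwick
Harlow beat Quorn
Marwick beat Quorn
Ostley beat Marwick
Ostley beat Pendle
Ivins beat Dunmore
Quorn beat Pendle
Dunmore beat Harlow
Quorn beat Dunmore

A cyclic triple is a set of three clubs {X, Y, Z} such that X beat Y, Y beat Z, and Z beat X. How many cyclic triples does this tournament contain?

Win totals: Pendle 3, Ivins 3, Harlow 3, Dunmore 3, Marwick 3, Ostley 4, Quorn 2.
A club with w wins dominates both others in C(w,2) triples; summing gives 3 + 3 + 3 + 3 + 3 + 6 + 1 = 22 transitive triples.
Total triples C(7,3) = 35, so cyclic triples = 35 − 22 = 13.

13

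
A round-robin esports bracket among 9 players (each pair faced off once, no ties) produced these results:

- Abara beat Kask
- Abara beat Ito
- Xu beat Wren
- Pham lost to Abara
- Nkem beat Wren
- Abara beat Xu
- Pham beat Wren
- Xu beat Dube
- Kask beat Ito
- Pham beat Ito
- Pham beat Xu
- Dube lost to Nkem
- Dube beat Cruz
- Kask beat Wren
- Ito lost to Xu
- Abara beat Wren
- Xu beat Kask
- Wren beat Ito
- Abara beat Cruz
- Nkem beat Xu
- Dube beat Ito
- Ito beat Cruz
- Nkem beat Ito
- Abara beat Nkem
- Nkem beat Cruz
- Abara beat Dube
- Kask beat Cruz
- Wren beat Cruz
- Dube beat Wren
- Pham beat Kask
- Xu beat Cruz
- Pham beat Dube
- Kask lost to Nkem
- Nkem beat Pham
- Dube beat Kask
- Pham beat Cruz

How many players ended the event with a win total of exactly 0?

1

Win totals: Nkem 7, Wren 2, Pham 6, Dube 4, Xu 5, Kask 3, Ito 1, Cruz 0, Abara 8.
Exactly 0: Cruz — 1 player.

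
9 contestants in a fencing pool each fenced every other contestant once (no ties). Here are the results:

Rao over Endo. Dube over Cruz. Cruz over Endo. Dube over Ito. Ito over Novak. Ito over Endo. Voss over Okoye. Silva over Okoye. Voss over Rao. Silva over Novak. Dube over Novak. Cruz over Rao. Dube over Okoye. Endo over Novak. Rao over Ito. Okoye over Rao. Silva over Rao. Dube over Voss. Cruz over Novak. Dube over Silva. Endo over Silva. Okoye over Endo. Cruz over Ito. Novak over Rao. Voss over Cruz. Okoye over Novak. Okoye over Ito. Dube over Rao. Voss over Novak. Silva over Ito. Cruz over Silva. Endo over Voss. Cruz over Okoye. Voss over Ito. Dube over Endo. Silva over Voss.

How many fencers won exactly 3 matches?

1

Win totals: Okoye 4, Endo 3, Rao 2, Voss 5, Cruz 6, Silva 5, Novak 1, Dube 8, Ito 2.
Exactly 3: Endo — 1 fencer.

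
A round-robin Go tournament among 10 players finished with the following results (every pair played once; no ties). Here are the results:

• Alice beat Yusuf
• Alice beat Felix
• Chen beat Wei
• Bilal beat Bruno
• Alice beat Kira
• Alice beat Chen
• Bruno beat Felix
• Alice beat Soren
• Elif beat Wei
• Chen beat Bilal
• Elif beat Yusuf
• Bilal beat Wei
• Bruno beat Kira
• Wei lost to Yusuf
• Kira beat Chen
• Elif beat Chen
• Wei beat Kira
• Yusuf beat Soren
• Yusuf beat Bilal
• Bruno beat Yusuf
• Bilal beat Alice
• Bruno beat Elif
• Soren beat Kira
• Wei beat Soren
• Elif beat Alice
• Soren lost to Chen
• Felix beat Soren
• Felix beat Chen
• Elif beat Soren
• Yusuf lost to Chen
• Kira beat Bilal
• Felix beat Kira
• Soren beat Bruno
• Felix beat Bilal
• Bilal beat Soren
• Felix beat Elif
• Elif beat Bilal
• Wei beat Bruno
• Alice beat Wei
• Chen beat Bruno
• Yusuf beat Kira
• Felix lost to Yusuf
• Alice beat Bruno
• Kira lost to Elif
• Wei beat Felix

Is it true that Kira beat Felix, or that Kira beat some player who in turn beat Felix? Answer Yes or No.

Kira did not beat Felix directly.
Kira beat Bilal, Chen, but each of them lost to Felix. No two-step path.

No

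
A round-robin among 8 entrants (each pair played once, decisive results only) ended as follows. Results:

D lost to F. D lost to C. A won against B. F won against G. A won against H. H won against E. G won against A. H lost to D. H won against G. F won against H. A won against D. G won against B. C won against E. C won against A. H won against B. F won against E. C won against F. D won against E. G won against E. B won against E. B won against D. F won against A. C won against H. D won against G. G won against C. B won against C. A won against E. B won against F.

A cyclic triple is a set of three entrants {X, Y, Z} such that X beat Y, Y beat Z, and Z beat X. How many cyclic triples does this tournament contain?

12

Win totals: A 4, B 4, C 5, D 3, E 0, F 5, G 4, H 3.
An entrant with w wins dominates both others in C(w,2) triples; summing gives 6 + 6 + 10 + 3 + 0 + 10 + 6 + 3 = 44 transitive triples.
Total triples C(8,3) = 56, so cyclic triples = 56 − 44 = 12.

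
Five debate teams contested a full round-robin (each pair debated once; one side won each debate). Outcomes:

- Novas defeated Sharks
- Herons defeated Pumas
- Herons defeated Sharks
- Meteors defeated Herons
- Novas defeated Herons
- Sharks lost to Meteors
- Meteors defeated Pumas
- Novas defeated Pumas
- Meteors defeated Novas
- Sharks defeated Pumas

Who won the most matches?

Meteors

Win totals: Pumas 0, Meteors 4, Sharks 1, Novas 3, Herons 2.
Meteors leads with 4 wins (next highest: 3).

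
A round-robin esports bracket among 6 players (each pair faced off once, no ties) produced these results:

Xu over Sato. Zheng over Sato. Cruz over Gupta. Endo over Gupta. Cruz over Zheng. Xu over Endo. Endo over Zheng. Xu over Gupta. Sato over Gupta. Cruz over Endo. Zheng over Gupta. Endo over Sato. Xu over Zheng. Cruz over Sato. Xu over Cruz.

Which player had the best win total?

Xu

Win totals: Zheng 2, Endo 3, Xu 5, Cruz 4, Gupta 0, Sato 1.
Xu leads with 5 wins (next highest: 4).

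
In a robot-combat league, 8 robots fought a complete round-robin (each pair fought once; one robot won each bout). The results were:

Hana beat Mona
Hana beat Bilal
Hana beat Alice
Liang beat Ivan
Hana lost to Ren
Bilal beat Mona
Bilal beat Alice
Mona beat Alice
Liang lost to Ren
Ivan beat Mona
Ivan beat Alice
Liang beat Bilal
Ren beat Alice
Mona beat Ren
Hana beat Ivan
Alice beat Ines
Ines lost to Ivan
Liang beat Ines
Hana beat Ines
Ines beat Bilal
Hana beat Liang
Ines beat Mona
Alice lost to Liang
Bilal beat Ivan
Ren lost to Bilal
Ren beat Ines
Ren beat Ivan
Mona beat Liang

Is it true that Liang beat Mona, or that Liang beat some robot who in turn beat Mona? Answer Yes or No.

Liang did not beat Mona directly.
Liang beat Alice, Bilal, Ines, Ivan. Of those, Bilal beat Mona.

Yes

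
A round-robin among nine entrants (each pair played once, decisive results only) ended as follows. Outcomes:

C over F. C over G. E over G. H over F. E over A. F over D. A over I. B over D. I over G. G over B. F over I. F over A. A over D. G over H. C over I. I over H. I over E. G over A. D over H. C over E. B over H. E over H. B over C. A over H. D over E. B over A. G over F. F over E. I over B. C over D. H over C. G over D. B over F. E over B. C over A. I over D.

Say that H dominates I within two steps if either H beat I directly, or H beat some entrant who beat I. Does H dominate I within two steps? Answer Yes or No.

H did not beat I directly.
H beat C, F. Of those, C beat I.

Yes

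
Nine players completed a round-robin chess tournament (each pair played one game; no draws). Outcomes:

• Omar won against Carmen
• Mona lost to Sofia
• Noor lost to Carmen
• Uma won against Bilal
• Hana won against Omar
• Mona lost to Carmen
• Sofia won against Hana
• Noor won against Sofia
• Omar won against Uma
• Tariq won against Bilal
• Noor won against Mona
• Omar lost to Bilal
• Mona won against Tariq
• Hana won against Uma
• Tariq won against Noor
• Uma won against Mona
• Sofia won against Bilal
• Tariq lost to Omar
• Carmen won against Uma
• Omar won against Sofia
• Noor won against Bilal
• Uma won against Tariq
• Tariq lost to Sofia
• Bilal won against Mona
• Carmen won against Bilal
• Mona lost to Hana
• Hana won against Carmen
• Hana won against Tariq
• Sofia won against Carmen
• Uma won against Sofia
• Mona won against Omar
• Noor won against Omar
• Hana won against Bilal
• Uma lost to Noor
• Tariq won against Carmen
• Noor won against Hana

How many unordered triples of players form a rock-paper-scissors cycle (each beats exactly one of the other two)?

Win totals: Noor 6, Carmen 4, Bilal 2, Hana 6, Mona 2, Uma 4, Sofia 5, Omar 4, Tariq 3.
A player with w wins dominates both others in C(w,2) triples; summing gives 15 + 6 + 1 + 15 + 1 + 6 + 10 + 6 + 3 = 63 transitive triples.
Total triples C(9,3) = 84, so cyclic triples = 84 − 63 = 21.

21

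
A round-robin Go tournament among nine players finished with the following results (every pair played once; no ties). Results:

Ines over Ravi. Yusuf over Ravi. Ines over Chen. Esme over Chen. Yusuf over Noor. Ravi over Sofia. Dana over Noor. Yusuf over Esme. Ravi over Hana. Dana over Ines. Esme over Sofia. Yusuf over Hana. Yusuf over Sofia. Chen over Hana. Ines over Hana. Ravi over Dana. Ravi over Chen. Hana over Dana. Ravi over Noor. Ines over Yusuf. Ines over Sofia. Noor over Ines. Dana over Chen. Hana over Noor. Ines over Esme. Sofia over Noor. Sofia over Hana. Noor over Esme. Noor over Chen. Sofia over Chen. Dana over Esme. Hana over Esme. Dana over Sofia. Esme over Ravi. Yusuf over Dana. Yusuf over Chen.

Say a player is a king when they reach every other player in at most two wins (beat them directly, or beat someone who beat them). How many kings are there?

3

Esme cannot reach Ines, Yusuf in two steps.
Dana reaches everyone (king).
Noor cannot reach Dana in two steps.
Ines reaches everyone (king).
Ravi cannot reach Yusuf in two steps.
Yusuf reaches everyone (king).
Chen cannot reach Ines, Ravi, Yusuf, Sofia in two steps.
Sofia cannot reach Ravi, Yusuf in two steps.
Hana cannot reach Yusuf in two steps.
Kings: Dana, Ines, Yusuf — 3.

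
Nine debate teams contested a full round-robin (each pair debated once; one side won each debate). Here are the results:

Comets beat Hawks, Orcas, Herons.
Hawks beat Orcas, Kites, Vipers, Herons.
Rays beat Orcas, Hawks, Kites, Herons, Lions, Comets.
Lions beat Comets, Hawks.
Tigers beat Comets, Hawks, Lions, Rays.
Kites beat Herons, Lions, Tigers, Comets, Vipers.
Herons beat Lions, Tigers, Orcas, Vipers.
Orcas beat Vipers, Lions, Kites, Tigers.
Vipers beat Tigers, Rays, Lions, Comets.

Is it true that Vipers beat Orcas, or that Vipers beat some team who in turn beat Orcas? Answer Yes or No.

Vipers did not beat Orcas directly.
Vipers beat Comets, Rays, Lions, Tigers. Of those, Comets beat Orcas.

Yes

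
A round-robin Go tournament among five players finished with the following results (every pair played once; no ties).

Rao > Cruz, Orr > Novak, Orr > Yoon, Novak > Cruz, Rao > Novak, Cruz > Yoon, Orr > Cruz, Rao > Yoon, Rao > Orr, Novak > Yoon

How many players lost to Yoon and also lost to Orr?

0

Yoon beat: no one.
Orr beat: Yoon, Cruz, Novak.
No one was beaten by both.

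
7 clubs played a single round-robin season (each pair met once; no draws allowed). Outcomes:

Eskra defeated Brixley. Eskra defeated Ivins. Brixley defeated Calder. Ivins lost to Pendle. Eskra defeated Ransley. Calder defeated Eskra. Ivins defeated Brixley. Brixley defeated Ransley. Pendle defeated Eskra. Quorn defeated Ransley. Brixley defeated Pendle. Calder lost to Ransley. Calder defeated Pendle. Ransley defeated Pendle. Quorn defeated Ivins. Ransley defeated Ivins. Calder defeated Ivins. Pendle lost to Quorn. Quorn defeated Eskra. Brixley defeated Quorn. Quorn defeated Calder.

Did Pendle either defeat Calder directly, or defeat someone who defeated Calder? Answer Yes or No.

Pendle did not beat Calder directly.
Pendle beat Eskra, Ivins, but each of them lost to Calder. No two-step path.

No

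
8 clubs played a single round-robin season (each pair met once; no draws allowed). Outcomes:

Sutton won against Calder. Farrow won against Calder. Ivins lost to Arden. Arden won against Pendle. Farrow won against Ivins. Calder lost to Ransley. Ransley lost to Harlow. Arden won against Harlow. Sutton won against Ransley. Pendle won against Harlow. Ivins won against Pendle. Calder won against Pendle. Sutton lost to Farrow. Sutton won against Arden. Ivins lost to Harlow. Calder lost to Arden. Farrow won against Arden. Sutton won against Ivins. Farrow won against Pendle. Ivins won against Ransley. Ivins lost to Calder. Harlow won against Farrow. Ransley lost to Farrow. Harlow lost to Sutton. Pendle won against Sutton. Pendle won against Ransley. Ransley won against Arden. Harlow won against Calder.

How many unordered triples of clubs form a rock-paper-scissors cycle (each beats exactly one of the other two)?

Win totals: Pendle 3, Ivins 2, Sutton 5, Arden 4, Harlow 4, Calder 2, Ransley 2, Farrow 6.
A club with w wins dominates both others in C(w,2) triples; summing gives 3 + 1 + 10 + 6 + 6 + 1 + 1 + 15 = 43 transitive triples.
Total triples C(8,3) = 56, so cyclic triples = 56 − 43 = 13.

13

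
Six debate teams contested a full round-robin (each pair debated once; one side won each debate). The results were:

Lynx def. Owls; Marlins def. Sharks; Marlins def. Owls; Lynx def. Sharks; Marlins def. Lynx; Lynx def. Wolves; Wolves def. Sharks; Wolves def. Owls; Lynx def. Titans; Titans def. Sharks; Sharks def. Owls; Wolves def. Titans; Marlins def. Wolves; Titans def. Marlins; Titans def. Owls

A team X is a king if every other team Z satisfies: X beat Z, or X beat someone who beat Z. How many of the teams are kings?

3

Sharks cannot reach Wolves, Marlins, Lynx, Titans in two steps.
Wolves cannot reach Lynx in two steps.
Marlins reaches everyone (king).
Owls cannot reach Sharks, Wolves, Marlins, Lynx, Titans in two steps.
Lynx reaches everyone (king).
Titans reaches everyone (king).
Kings: Marlins, Lynx, Titans — 3.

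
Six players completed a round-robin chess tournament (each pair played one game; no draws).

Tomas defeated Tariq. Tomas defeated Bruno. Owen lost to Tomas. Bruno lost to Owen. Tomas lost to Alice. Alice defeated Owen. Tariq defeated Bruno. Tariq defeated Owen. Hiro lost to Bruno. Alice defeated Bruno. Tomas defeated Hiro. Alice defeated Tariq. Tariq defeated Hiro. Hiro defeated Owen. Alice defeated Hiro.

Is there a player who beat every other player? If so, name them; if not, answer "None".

Alice has 5 wins out of 5 opponents — a perfect record.

Alice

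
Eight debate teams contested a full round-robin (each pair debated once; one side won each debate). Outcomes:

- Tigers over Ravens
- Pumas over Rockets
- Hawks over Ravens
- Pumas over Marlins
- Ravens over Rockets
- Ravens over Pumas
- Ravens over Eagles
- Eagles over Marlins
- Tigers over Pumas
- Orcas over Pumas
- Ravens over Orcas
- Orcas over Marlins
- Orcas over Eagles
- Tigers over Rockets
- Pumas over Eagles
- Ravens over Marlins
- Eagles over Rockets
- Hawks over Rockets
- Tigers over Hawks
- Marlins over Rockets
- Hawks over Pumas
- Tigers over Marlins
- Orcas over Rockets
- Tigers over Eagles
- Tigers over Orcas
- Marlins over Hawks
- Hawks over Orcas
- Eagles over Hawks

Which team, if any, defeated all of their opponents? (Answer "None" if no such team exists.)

Tigers

Tigers has 7 wins out of 7 opponents — a perfect record.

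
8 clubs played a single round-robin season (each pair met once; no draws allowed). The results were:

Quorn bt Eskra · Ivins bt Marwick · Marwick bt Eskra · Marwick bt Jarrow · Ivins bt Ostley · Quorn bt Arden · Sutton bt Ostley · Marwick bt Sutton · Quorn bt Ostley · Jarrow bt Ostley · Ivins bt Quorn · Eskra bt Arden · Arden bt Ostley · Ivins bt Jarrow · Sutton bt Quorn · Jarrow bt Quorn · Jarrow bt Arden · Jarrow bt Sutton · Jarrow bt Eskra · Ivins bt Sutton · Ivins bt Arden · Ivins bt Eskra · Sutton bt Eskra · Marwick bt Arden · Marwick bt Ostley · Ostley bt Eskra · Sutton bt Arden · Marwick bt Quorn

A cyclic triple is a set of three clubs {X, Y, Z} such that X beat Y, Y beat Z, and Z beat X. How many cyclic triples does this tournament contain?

1

Win totals: Ivins 7, Sutton 4, Quorn 3, Arden 1, Marwick 6, Eskra 1, Ostley 1, Jarrow 5.
A club with w wins dominates both others in C(w,2) triples; summing gives 21 + 6 + 3 + 0 + 15 + 0 + 0 + 10 = 55 transitive triples.
Total triples C(8,3) = 56, so cyclic triples = 56 − 55 = 1.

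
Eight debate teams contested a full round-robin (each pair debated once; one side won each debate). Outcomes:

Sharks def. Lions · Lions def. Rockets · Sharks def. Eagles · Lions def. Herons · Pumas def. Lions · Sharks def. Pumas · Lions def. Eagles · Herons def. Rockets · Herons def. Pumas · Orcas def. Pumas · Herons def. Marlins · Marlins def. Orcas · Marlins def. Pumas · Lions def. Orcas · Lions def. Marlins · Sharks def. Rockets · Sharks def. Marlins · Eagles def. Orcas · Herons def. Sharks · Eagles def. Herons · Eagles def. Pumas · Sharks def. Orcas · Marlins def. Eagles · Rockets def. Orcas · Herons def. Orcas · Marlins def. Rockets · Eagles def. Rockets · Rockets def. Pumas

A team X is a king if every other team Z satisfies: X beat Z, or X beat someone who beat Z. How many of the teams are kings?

4

Orcas cannot reach Marlins, Herons, Sharks, Rockets, Eagles in two steps.
Marlins cannot reach Sharks in two steps.
Pumas cannot reach Sharks in two steps.
Herons reaches everyone (king).
Sharks reaches everyone (king).
Rockets cannot reach Marlins, Herons, Sharks, Eagles in two steps.
Eagles reaches everyone (king).
Lions reaches everyone (king).
Kings: Herons, Sharks, Eagles, Lions — 4.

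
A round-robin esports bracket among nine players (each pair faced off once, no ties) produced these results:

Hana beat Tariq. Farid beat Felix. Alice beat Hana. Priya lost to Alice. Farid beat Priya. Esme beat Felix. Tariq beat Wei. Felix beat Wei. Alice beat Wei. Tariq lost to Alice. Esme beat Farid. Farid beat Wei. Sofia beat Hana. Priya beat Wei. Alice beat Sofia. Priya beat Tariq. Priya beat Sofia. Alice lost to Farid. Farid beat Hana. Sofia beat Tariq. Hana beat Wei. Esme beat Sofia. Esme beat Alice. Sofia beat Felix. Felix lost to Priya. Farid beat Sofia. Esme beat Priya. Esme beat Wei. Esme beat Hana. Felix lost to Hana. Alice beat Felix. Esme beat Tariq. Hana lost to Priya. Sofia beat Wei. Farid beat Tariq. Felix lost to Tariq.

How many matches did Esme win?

Esme's results: beat Priya, Sofia, Tariq, Farid, Felix, Wei, Hana, Alice; lost to no one.
That is 8 wins.

8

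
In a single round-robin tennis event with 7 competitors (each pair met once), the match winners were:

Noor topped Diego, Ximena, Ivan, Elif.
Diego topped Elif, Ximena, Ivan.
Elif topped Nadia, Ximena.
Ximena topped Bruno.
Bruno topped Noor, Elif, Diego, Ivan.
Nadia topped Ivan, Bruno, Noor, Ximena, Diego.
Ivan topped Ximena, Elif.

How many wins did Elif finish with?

2

Elif's results: beat Nadia, Ximena; lost to Noor, Bruno, Diego, Ivan.
That is 2 wins.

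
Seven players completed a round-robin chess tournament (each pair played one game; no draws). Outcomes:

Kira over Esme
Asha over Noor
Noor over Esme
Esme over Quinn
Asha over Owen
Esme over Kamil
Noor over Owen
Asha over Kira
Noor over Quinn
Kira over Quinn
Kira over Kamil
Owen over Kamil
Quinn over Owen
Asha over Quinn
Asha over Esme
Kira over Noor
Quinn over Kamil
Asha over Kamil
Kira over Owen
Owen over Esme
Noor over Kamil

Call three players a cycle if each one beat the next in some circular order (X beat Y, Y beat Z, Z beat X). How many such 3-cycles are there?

1

Win totals: Asha 6, Noor 4, Owen 2, Kira 5, Quinn 2, Esme 2, Kamil 0.
A player with w wins dominates both others in C(w,2) triples; summing gives 15 + 6 + 1 + 10 + 1 + 1 + 0 = 34 transitive triples.
Total triples C(7,3) = 35, so cyclic triples = 35 − 34 = 1.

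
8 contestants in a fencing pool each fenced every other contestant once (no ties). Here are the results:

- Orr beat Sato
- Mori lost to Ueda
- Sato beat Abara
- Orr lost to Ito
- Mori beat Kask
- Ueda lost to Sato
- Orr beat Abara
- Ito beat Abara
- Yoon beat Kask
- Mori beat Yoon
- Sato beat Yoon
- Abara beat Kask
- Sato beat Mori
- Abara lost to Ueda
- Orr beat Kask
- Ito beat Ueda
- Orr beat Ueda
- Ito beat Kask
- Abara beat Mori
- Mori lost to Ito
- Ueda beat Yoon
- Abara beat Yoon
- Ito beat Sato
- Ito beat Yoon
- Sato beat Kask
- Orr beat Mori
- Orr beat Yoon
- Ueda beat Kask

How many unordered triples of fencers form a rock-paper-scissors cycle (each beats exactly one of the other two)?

Win totals: Mori 2, Sato 5, Ueda 4, Yoon 1, Ito 7, Orr 6, Kask 0, Abara 3.
A fencer with w wins dominates both others in C(w,2) triples; summing gives 1 + 10 + 6 + 0 + 21 + 15 + 0 + 3 = 56 transitive triples.
Total triples C(8,3) = 56, so cyclic triples = 56 − 56 = 0.

0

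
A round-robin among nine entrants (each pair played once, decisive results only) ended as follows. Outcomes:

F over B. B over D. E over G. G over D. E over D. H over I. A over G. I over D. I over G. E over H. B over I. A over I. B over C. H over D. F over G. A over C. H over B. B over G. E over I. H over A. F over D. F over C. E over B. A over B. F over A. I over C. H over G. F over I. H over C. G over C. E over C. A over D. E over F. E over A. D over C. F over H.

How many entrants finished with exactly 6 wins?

1

Win totals: A 5, B 4, C 0, D 1, E 8, F 7, G 2, H 6, I 3.
Exactly 6: H — 1 entrant.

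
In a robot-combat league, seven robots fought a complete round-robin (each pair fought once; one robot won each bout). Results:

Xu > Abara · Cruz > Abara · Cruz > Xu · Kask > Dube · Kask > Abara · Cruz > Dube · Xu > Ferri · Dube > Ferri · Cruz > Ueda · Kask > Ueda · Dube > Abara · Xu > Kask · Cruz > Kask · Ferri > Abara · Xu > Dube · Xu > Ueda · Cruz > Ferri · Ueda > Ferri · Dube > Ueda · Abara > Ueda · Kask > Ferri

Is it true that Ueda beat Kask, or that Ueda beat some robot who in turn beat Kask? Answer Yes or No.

Ueda did not beat Kask directly.
Ueda beat Ferri, but each of them lost to Kask. No two-step path.

No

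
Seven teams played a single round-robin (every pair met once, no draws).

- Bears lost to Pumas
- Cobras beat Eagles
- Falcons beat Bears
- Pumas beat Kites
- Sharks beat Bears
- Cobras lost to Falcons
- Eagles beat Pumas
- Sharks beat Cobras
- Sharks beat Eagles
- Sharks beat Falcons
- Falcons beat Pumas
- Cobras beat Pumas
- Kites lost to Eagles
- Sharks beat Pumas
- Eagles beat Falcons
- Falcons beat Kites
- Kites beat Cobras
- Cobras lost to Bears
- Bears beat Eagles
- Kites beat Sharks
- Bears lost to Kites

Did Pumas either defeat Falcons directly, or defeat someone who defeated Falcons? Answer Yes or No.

Pumas did not beat Falcons directly.
Pumas beat Kites, Bears, but each of them lost to Falcons. No two-step path.

No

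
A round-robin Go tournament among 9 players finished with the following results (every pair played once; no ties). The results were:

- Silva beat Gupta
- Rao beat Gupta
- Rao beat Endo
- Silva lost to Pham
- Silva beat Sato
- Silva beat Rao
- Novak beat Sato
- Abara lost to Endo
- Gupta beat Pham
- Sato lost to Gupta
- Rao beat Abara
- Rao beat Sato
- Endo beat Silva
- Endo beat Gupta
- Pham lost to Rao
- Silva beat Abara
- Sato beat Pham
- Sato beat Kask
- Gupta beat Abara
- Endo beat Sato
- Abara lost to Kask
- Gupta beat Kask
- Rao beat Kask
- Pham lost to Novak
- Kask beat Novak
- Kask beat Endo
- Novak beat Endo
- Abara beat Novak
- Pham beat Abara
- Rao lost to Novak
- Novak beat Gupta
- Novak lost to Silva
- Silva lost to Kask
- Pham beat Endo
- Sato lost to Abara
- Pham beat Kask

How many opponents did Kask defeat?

4

Kask's results: beat Silva, Endo, Abara, Novak; lost to Pham, Sato, Rao, Gupta.
That is 4 wins.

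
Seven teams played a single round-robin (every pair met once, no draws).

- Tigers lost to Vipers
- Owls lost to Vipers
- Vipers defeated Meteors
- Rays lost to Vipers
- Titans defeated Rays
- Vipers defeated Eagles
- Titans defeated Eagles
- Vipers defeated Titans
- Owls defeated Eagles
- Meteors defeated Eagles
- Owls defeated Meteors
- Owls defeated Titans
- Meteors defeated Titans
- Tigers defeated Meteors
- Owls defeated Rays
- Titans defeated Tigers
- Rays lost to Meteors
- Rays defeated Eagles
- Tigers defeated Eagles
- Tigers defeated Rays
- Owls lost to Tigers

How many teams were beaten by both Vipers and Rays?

1

Vipers beat: Meteors, Owls, Titans, Tigers, Rays, Eagles.
Rays beat: Eagles.
Both beat: Eagles — 1.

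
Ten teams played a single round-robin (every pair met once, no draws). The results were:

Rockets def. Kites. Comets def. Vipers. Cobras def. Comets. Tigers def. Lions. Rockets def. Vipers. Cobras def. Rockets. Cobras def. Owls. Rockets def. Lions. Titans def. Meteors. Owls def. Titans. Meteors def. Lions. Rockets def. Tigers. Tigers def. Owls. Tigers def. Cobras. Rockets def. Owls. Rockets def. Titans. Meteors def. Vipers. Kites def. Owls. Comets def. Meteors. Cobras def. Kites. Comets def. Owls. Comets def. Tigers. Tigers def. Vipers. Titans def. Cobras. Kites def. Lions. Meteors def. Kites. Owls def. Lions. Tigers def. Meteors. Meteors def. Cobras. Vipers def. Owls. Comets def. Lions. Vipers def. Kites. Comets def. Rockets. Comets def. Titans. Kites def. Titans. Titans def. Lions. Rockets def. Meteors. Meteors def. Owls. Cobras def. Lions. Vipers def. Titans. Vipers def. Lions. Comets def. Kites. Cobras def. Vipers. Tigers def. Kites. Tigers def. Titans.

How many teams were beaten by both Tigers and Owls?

Tigers beat: Cobras, Vipers, Owls, Kites, Titans, Lions, Meteors.
Owls beat: Titans, Lions.
Both beat: Titans, Lions — 2.

2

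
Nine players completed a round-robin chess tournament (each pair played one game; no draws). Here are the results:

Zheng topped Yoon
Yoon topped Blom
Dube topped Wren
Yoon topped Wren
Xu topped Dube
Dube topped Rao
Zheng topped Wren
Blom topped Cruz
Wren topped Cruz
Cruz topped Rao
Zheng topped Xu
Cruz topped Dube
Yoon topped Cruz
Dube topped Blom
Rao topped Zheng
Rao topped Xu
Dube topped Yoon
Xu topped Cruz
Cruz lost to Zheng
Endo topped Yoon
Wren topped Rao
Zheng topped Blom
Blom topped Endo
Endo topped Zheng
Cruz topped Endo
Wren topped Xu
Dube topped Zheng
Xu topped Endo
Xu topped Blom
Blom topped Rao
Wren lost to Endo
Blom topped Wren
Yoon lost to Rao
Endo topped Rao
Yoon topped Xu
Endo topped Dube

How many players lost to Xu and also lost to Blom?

2

Xu beat: Blom, Dube, Endo, Cruz.
Blom beat: Endo, Wren, Cruz, Rao.
Both beat: Endo, Cruz — 2.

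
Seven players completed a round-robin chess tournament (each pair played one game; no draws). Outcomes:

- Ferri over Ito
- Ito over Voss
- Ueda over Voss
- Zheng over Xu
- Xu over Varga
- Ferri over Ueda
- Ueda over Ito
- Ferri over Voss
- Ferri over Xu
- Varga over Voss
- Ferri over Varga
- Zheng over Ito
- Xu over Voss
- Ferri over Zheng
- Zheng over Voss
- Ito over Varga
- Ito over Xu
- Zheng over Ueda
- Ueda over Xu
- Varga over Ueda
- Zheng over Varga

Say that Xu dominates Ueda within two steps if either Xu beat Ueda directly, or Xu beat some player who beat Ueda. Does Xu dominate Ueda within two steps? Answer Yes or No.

Xu did not beat Ueda directly.
Xu beat Varga, Voss. Of those, Varga beat Ueda.

Yes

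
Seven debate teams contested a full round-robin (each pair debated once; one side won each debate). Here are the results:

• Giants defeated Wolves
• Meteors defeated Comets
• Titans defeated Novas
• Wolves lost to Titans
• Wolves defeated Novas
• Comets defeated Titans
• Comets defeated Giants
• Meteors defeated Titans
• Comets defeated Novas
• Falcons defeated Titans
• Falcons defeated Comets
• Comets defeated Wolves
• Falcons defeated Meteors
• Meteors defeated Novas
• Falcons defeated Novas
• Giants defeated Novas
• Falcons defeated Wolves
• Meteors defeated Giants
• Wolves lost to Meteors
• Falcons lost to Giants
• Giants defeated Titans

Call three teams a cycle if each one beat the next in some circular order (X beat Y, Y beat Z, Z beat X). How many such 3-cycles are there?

2

Win totals: Wolves 1, Falcons 5, Comets 4, Titans 2, Novas 0, Meteors 5, Giants 4.
A team with w wins dominates both others in C(w,2) triples; summing gives 0 + 10 + 6 + 1 + 0 + 10 + 6 = 33 transitive triples.
Total triples C(7,3) = 35, so cyclic triples = 35 − 33 = 2.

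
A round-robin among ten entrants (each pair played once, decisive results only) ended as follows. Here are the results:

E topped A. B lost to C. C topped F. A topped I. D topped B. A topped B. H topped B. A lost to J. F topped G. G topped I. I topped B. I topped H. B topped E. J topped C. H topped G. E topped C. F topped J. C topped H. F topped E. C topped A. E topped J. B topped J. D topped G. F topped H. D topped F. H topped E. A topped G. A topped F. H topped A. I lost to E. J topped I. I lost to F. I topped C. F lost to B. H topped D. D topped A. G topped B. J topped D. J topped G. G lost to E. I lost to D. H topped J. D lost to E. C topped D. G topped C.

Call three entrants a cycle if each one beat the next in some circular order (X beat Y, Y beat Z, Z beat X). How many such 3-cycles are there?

35

Win totals: A 4, B 3, C 5, D 5, E 6, F 5, G 3, H 6, I 3, J 5.
An entrant with w wins dominates both others in C(w,2) triples; summing gives 6 + 3 + 10 + 10 + 15 + 10 + 3 + 15 + 3 + 10 = 85 transitive triples.
Total triples C(10,3) = 120, so cyclic triples = 120 − 85 = 35.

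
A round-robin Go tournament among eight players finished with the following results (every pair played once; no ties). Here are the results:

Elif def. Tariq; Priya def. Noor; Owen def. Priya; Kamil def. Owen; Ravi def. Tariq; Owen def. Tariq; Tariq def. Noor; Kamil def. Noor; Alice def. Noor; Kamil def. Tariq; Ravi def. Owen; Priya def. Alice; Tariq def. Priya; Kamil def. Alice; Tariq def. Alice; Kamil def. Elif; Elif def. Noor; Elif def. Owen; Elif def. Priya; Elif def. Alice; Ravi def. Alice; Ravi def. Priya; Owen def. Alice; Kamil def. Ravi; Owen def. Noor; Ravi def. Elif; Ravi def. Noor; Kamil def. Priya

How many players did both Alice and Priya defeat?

Alice beat: Noor.
Priya beat: Alice, Noor.
Both beat: Noor — 1.

1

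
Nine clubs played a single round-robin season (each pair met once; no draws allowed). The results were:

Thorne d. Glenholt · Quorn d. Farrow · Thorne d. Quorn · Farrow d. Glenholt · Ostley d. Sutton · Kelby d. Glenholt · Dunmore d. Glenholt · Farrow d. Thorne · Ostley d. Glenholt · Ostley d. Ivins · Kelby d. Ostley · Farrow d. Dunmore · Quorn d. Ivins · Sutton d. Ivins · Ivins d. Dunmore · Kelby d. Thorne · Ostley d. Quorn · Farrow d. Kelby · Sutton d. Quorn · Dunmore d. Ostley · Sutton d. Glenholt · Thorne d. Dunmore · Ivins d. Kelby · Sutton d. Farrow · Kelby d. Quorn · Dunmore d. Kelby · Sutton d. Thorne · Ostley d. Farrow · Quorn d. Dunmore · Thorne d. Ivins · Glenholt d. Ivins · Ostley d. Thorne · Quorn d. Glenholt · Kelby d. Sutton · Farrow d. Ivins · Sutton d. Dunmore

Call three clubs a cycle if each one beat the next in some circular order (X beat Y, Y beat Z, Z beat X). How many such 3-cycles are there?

18

Win totals: Sutton 6, Thorne 4, Farrow 5, Glenholt 1, Quorn 4, Ivins 2, Ostley 6, Dunmore 3, Kelby 5.
A club with w wins dominates both others in C(w,2) triples; summing gives 15 + 6 + 10 + 0 + 6 + 1 + 15 + 3 + 10 = 66 transitive triples.
Total triples C(9,3) = 84, so cyclic triples = 84 − 66 = 18.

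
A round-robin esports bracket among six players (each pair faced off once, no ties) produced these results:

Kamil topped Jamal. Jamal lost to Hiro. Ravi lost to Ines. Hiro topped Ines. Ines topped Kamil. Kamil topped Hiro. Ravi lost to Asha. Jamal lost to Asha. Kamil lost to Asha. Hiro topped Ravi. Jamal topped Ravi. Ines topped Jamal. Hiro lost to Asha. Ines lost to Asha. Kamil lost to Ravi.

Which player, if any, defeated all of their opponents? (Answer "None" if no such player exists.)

Asha has 5 wins out of 5 opponents — a perfect record.

Asha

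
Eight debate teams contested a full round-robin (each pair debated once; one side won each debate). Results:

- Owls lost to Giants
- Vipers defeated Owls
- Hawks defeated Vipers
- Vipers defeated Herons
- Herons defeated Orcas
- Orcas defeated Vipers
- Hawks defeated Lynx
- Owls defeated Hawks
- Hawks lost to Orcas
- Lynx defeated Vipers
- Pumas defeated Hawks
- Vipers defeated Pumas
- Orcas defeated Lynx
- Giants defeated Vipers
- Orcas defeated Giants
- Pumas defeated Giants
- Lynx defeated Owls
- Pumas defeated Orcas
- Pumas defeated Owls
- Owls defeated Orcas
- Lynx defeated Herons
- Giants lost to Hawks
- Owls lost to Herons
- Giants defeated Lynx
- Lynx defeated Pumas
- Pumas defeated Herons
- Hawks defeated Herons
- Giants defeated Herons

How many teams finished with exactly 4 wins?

Win totals: Lynx 4, Orcas 4, Giants 4, Owls 2, Hawks 4, Pumas 5, Herons 2, Vipers 3.
Exactly 4: Lynx, Orcas, Giants, Hawks — 4 teams.

4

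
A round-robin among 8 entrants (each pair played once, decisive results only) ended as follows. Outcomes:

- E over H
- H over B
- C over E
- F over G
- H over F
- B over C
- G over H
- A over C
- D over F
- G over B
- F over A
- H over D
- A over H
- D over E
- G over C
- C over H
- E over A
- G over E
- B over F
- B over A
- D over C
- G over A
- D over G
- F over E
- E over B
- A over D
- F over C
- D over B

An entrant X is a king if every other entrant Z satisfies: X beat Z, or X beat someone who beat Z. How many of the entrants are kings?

6

A reaches everyone (king).
B reaches everyone (king).
C cannot reach G in two steps.
D reaches everyone (king).
E cannot reach G in two steps.
F reaches everyone (king).
G reaches everyone (king).
H reaches everyone (king).
Kings: A, B, D, F, G, H — 6.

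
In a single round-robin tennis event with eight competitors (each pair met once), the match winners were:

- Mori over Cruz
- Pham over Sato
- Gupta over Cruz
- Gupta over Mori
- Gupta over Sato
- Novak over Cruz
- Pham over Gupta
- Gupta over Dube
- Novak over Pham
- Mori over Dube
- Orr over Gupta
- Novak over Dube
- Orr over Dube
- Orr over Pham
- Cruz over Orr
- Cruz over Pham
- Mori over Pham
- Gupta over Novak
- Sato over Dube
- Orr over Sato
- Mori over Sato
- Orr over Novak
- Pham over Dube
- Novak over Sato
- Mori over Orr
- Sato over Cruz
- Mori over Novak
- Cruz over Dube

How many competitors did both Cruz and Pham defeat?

1

Cruz beat: Orr, Dube, Pham.
Pham beat: Gupta, Sato, Dube.
Both beat: Dube — 1.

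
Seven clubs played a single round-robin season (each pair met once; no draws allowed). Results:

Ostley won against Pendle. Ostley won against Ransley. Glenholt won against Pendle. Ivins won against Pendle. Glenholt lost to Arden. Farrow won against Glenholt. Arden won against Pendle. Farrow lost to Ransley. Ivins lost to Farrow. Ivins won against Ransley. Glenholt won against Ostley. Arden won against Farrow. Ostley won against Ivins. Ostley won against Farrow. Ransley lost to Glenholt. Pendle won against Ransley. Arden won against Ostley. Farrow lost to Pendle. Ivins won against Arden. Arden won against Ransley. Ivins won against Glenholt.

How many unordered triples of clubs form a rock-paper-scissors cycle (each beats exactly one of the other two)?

Win totals: Glenholt 3, Pendle 2, Arden 5, Ostley 4, Ransley 1, Farrow 2, Ivins 4.
A club with w wins dominates both others in C(w,2) triples; summing gives 3 + 1 + 10 + 6 + 0 + 1 + 6 = 27 transitive triples.
Total triples C(7,3) = 35, so cyclic triples = 35 − 27 = 8.

8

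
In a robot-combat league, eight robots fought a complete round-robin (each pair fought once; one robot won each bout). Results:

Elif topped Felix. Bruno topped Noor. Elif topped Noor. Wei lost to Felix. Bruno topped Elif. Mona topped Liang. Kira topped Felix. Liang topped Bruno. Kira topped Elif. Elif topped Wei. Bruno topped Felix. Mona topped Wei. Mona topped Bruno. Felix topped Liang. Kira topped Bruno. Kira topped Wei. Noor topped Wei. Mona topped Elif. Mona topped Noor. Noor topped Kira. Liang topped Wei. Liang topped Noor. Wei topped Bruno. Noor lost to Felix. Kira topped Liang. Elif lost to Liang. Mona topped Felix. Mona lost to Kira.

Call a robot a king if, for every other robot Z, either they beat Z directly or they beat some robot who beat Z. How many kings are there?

3

Kira reaches everyone (king).
Elif cannot reach Mona in two steps.
Wei cannot reach Kira, Liang, Mona in two steps.
Noor reaches everyone (king).
Felix cannot reach Mona in two steps.
Bruno cannot reach Mona in two steps.
Liang cannot reach Mona in two steps.
Mona reaches everyone (king).
Kings: Kira, Noor, Mona — 3.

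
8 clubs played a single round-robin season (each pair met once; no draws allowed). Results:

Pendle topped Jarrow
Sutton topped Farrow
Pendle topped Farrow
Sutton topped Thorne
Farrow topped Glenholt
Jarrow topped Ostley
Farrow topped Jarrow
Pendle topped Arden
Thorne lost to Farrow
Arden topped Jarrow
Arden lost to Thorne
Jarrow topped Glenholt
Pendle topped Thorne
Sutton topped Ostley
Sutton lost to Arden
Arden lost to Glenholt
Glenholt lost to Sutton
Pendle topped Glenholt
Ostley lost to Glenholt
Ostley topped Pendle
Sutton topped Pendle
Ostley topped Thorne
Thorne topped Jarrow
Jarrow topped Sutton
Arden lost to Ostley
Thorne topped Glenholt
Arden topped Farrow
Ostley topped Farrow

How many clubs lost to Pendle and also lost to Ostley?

3

Pendle beat: Thorne, Jarrow, Arden, Glenholt, Farrow.
Ostley beat: Thorne, Arden, Pendle, Farrow.
Both beat: Thorne, Arden, Farrow — 3.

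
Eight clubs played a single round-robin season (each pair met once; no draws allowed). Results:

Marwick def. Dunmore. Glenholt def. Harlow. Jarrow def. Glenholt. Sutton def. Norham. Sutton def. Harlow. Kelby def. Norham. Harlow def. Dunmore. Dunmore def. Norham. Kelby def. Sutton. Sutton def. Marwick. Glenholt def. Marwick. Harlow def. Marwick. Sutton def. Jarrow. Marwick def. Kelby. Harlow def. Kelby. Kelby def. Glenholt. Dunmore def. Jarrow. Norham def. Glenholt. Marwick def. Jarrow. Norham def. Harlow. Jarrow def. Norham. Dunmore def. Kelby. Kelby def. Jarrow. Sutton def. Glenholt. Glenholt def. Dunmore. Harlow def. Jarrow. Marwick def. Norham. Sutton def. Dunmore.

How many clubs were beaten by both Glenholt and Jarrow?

Glenholt beat: Dunmore, Marwick, Harlow.
Jarrow beat: Glenholt, Norham.
No one was beaten by both.

0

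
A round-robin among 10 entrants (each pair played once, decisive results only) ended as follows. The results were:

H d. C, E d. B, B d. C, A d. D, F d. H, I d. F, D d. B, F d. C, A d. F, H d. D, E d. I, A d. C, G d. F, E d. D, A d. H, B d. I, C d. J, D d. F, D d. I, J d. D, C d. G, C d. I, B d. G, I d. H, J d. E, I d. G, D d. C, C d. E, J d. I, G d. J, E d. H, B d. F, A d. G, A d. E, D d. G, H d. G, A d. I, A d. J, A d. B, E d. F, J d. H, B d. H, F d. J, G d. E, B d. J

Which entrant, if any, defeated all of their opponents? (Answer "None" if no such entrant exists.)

A

A has 9 wins out of 9 opponents — a perfect record.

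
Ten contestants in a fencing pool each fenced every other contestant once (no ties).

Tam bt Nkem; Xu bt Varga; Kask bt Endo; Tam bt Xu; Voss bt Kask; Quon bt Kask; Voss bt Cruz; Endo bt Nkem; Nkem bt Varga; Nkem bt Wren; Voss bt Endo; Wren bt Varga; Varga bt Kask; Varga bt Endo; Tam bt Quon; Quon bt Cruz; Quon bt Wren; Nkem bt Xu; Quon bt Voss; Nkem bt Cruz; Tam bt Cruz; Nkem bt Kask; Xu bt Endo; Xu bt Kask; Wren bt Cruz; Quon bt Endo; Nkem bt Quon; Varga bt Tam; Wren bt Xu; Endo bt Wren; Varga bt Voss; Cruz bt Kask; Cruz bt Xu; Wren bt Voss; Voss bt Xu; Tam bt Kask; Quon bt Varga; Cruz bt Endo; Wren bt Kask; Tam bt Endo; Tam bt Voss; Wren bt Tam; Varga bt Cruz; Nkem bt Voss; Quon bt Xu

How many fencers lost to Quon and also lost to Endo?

Quon beat: Voss, Kask, Cruz, Varga, Xu, Endo, Wren.
Endo beat: Nkem, Wren.
Both beat: Wren — 1.

1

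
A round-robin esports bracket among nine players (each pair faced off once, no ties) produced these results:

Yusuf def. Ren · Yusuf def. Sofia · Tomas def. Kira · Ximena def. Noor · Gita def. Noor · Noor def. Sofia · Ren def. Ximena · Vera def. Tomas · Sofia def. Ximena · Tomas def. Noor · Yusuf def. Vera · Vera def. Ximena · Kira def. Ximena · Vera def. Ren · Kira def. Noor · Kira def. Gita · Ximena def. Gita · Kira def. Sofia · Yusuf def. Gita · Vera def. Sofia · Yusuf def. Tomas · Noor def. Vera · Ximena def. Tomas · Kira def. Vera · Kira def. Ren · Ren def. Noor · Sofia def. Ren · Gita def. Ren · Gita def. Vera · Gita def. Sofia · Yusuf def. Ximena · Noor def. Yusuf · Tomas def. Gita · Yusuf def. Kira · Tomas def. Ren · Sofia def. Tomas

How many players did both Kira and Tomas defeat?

3

Kira beat: Gita, Sofia, Ren, Vera, Noor, Ximena.
Tomas beat: Kira, Gita, Ren, Noor.
Both beat: Gita, Ren, Noor — 3.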